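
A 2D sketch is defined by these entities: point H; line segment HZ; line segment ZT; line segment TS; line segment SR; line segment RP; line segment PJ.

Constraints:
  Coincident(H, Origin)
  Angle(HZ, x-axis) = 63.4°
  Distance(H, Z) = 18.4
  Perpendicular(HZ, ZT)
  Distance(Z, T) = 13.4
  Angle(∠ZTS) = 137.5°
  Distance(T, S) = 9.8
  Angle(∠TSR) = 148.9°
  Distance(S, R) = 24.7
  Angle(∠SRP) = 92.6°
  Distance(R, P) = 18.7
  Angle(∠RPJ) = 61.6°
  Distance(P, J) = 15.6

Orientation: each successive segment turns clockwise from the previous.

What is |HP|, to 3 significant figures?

20.6

H is at the origin; HZ runs at 63.4° with length 18.4, so Z = (8.24, 16.5). HZ ⟂ ZT, so ZT runs at -26.6°; with |ZT| = 13.4, T = (20.2, 10.5). ∠ZTS = 137.5° gives TS at -69.1° from the x-axis; with |TS| = 9.8, S = (23.7, 1.30). ∠TSR = 148.9° gives SR at -100° from the x-axis; with |SR| = 24.7, R = (19.3, -23.0). ∠SRP = 92.6° gives RP at 172° from the x-axis; with |RP| = 18.7, P = (0.807, -20.5). Then |HP| = |P − H| = 20.6.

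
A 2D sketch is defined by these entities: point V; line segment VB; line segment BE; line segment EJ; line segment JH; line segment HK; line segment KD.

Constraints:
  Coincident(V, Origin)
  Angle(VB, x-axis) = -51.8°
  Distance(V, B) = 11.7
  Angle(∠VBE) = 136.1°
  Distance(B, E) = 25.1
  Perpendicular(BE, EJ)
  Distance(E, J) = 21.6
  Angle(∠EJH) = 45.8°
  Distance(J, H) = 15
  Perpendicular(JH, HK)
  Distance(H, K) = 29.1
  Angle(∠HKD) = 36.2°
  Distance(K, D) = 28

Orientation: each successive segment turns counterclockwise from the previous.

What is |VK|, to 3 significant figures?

46.6

V is at the origin; VB runs at -51.8° with length 11.7, so B = (7.24, -9.19). ∠VBE = 136.1° gives BE at -7.90° from the x-axis; with |BE| = 25.1, E = (32.1, -12.6). BE ⟂ EJ, so EJ runs at 82.1°; with |EJ| = 21.6, J = (35.1, 8.75). ∠EJH = 45.8° gives JH at -144° from the x-axis; with |JH| = 15.0, H = (23.0, -0.130). JH ⟂ HK, so HK runs at -53.7°; with |HK| = 29.1, K = (40.2, -23.6). Then |VK| = |K − V| = 46.6.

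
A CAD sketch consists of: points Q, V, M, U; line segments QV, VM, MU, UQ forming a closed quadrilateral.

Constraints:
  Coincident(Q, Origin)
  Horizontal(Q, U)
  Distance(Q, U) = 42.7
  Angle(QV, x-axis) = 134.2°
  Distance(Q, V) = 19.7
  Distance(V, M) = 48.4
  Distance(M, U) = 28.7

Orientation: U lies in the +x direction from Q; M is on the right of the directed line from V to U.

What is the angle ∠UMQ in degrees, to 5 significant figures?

96.071°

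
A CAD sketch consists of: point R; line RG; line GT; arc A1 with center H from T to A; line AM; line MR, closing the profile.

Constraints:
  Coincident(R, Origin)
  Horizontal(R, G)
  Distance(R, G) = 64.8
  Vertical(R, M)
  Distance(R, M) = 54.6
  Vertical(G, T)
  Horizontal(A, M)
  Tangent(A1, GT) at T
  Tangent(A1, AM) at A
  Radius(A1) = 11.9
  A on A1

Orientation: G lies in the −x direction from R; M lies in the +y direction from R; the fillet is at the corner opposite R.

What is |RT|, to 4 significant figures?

77.60

R is at the origin; RG is horizontal with |RG| = 64.8 and G on the −x side, so G = (-64.80, 0.000). RM is vertical with |RM| = 54.6 and M on the +y side, so M = (0.000, 54.60). The virtual corner opposite R is at (-64.80, 54.60). A1 meets GT tangentially, so HT is at right angles to GT and the tangent condition forces HA to be normal to AM, with radius 11.9, so the center H sits 11.9 in from both sides at H = (-52.90, 42.70). That places the tangent points at T = (-64.80, 42.70) on GT and A = (-52.90, 54.60) on AM. Then |RT| = |T − R| = 77.60.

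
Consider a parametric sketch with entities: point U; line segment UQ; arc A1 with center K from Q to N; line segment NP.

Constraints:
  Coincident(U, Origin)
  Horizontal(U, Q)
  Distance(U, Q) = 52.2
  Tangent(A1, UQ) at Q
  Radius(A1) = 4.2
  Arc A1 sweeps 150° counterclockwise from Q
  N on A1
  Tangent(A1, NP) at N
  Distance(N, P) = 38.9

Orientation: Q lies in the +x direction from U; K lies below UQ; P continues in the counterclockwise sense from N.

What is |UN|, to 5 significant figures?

50.709

U is at the origin; UQ is horizontal with |UQ| = 52.2 and Q on the +x side, so Q = (52.200, 0.0000). A1 meets UQ tangentially, so KQ is at right angles to UQ, so K = Q + (0, -4.2) = (52.200, -4.2000). On A1, Q sits at bearing 90° from K; a 150° counterclockwise sweep puts N at bearing 240°, so N = K + 4.2·(cos 240°, sin 240°) = (50.100, -7.8373). Then |UN| = |N − U| = 50.709.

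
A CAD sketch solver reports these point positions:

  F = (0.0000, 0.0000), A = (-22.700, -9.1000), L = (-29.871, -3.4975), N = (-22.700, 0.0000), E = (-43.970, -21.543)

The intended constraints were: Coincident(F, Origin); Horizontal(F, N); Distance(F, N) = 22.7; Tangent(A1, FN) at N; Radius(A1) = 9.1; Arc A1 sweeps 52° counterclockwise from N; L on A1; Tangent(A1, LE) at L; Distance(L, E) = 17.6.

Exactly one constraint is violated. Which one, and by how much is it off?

Distance(L, E) = 17.6 — off by 5.30.

F = (0.00, 0.00) ✓; F.y = 0.00, N.y = 0.00 ✓; |FN| = 22.70 ✓; ∠(AN, NF) = 90.00° ✓; |AN| = 9.100 ✓; bearing(A→L) − bearing(A→N) = 52.00° ✓; |AL| = 9.100 ✓; ∠(AL, LE) = 90.00° ✓; |LE| = 22.90 ✗.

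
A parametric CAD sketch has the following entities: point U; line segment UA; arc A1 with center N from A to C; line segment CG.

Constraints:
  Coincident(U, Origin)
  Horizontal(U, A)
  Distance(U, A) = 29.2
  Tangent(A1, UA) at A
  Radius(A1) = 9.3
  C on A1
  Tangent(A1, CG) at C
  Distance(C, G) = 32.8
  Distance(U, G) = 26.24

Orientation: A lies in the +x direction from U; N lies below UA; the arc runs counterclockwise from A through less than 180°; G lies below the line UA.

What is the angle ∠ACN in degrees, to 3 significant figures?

67.2°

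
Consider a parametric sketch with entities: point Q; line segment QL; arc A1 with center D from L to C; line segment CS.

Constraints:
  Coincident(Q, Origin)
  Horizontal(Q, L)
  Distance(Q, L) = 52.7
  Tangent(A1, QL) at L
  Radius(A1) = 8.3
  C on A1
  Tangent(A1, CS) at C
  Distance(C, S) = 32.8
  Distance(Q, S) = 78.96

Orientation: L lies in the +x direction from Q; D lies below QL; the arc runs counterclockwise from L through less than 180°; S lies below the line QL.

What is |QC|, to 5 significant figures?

48.760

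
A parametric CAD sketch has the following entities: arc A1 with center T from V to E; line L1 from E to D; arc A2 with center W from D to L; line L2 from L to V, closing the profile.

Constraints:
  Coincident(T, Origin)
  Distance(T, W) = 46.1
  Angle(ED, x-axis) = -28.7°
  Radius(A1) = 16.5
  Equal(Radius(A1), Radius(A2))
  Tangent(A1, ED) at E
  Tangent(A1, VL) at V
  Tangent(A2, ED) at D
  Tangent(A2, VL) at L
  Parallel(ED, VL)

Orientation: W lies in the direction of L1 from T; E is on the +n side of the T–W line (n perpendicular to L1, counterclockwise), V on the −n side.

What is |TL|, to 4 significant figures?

48.96

Tangency of A1 to both parallel lines with radius 16.5 puts E and V at T ± 16.5·n: E = (7.924, 14.47), V = (-7.924, -14.47). Equal radii place D and L the same way about W: D = W + 16.5·n = (48.36, -7.665), L = W − 16.5·n = (32.51, -36.61). Then |TL| = |L − T| = 48.96.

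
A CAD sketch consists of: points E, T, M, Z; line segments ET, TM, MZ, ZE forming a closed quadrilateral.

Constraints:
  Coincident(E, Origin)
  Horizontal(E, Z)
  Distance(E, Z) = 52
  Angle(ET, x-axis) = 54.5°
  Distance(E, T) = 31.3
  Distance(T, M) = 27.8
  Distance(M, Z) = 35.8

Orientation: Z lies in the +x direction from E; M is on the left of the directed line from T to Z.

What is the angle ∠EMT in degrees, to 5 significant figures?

18.334°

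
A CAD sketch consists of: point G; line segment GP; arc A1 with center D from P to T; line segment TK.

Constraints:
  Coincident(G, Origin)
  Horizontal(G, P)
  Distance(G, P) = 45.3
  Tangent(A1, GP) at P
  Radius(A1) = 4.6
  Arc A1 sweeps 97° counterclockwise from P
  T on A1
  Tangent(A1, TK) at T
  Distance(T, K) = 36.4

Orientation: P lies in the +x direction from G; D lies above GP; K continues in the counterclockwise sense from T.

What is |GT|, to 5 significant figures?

50.132

G is at the origin; G and P share the same y with |GP| = 45.3 and P on the +x side, so P = (45.300, 0.0000). The tangent condition forces DP to be normal to GP, so D = P + (0, 4.6) = (45.300, 4.6000). On A1, P sits at bearing -90° from D; a 97° counterclockwise sweep puts T at bearing 7°, so T = D + 4.6·(cos 7°, sin 7°) = (49.866, 5.1606). Then |GT| = |T − G| = 50.132.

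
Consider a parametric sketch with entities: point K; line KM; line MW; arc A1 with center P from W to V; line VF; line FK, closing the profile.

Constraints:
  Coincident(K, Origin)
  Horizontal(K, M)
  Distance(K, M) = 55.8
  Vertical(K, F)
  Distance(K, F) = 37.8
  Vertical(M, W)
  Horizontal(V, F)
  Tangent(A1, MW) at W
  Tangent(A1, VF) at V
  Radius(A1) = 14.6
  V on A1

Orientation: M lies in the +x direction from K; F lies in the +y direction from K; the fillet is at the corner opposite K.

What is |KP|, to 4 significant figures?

47.28

K is at the origin; K and M share the same y with |KM| = 55.8 and M on the +x side, so M = (55.80, 0.000). K and F share the same x with |KF| = 37.8 and F on the +y side, so F = (0.000, 37.80). The virtual corner opposite K is at (55.80, 37.80). A1 meets MW tangentially, so PW is at right angles to MW and the tangent condition forces PV to be normal to VF, with radius 14.6, so the center P sits 14.6 in from both sides at P = (41.20, 23.20). Then |KP| = |P − K| = 47.28.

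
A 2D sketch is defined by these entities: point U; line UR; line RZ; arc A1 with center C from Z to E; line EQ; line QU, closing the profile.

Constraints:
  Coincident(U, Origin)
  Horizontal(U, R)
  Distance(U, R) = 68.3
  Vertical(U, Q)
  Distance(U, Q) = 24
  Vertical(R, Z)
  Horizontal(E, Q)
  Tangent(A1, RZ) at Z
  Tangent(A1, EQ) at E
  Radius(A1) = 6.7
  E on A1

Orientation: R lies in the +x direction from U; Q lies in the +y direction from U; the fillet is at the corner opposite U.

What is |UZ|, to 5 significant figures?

70.457

U is at the origin; UR is horizontal with |UR| = 68.3 and R on the +x side, so R = (68.300, 0.0000). U and Q share the same x with |UQ| = 24.0 and Q on the +y side, so Q = (0.0000, 24.000). The virtual corner opposite U is at (68.300, 24.000). A1 meets RZ tangentially, so CZ is at right angles to RZ and since A1 is tangent to EQ there, CE ⟂ EQ, with radius 6.7, so the center C sits 6.7 in from both sides at C = (61.600, 17.300). That places the tangent points at Z = (68.300, 17.300) on RZ and E = (61.600, 24.000) on EQ. Then |UZ| = |Z − U| = 70.457.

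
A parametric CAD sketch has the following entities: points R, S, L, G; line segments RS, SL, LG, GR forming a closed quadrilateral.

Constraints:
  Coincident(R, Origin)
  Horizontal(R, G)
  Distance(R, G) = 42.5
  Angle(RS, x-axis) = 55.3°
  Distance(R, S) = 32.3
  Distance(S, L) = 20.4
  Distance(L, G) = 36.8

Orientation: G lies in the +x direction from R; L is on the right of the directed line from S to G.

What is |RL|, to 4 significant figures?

11.90

R is at the origin; RG is horizontal with |RG| = 42.5 and G in +x, so G = (42.5, 0). RS runs at 55.3° with |RS| = 32.3, so S = (18.39, 26.56). L is determined by |SL| = 20.4 and |LG| = 36.8 together: it lies at the intersection of circle(S, 20.4) and circle(G, 36.8). With |SG| = 35.87, the foot of the radical line on SG is 4.858 from S and the perpendicular offset is √(20.4² − 4.858²) = 19.81. Taking the right-of-SG solution: L = (6.985, 9.640).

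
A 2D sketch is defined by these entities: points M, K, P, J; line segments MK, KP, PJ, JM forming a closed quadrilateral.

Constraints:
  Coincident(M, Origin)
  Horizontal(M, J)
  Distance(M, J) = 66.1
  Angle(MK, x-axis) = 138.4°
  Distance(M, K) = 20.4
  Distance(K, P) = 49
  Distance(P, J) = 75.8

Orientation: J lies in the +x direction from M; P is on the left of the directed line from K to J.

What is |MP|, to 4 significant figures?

55.27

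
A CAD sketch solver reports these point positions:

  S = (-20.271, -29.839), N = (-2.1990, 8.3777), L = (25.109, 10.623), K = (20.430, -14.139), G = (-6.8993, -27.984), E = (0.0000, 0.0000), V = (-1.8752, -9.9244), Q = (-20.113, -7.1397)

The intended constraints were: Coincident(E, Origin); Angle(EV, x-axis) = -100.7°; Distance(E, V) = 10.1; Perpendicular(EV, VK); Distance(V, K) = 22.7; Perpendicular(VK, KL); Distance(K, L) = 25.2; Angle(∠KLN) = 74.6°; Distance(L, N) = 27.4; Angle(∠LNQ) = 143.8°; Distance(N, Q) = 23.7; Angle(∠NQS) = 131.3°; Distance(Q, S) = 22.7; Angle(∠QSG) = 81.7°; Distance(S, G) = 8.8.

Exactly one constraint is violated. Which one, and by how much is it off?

Distance(S, G) = 8.8 — off by 4.70.

E = (0.00, 0.00) ✓; EV at -100.7° ✓; |EV| = 10.10 ✓; ∠(EV, VK) = 90.00° ✓; |VK| = 22.70 ✓; ∠(VK, KL) = 90.00° ✓; |KL| = 25.20 ✓; ∠KLN = 74.60° ✓; |LN| = 27.40 ✓; ∠LNQ = 143.8° ✓; |NQ| = 23.70 ✓; ∠NQS = 131.3° ✓; |QS| = 22.70 ✓; ∠QSG = 81.70° ✓; |SG| = 13.50 ✗.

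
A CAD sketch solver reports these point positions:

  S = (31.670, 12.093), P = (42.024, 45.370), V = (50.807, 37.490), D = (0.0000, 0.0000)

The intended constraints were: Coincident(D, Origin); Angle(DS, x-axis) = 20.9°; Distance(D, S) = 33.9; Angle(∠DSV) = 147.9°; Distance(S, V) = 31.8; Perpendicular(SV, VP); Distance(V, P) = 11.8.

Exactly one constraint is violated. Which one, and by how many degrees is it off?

Perpendicular(SV, VP) — off by 4.90°.

D = (0.00, 0.00) ✓; DS at 20.90° ✓; |DS| = 33.90 ✓; ∠DSV = 147.9° ✓; |SV| = 31.80 ✓; ∠(SV, VP) = 85.10° ✗; |VP| = 11.80 ✓.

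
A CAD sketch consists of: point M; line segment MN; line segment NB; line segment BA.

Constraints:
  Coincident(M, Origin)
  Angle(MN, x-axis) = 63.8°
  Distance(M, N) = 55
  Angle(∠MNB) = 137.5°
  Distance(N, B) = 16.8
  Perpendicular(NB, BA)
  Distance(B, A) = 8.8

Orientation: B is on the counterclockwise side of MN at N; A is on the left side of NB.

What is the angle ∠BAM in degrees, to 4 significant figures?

116.3°

∠MNB = 137.5°, so NB runs at 63.8° + (180° − 137.5°) = 106.3° from the x-axis; with |NB| = 16.8, B = N + 16.8·(cos 106.3°, sin 106.3°) = (19.57, 65.47). The perpendicularity gives BA at right angles to NB; with |BA| = 8.8 on the left of NB, A = B + 8.8·(-0.9598, -0.2807) = (11.12, 63.00). Then cos ∠BAM = AB·AM / (|AB||AM|), giving 116.3°.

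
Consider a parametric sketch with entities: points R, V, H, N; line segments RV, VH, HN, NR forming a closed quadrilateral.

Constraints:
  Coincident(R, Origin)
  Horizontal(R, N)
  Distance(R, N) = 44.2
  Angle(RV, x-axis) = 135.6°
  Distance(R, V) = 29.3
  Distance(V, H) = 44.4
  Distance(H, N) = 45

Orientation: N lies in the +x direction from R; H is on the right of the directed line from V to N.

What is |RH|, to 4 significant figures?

17.35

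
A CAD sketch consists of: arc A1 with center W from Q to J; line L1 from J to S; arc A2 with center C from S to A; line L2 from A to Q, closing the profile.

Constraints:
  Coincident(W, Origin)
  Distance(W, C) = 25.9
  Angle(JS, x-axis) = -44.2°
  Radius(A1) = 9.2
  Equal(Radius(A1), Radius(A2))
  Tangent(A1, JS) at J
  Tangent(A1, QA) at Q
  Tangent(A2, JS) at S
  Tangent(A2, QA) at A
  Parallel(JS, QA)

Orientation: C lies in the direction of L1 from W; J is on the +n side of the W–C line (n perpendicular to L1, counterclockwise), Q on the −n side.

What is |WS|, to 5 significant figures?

27.485

Tangency of A1 to both parallel lines with radius 9.2 puts J and Q at W ± 9.2·n: J = (6.4139, 6.5956), Q = (-6.4139, -6.5956). Equal radii place S and A the same way about C: S = C + 9.2·n = (24.982, -11.461), A = C − 9.2·n = (12.154, -24.652). Then |WS| = |S − W| = 27.485.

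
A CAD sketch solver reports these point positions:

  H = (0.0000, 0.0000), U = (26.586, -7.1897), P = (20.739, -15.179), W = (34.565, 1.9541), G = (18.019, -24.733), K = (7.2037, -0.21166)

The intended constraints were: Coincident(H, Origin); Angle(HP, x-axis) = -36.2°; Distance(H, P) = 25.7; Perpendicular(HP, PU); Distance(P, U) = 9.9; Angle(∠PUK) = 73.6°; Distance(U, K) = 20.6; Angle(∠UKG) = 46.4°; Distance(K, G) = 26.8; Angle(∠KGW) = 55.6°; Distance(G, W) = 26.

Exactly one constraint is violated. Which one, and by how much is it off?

Distance(G, W) = 26 — off by 5.40.

H = (0.00, 0.00) ✓; HP at -36.20° ✓; |HP| = 25.70 ✓; ∠(HP, PU) = 90.00° ✓; |PU| = 9.900 ✓; ∠PUK = 73.60° ✓; |UK| = 20.60 ✓; ∠UKG = 46.40° ✓; |KG| = 26.80 ✓; ∠KGW = 55.60° ✓; |GW| = 31.40 ✗.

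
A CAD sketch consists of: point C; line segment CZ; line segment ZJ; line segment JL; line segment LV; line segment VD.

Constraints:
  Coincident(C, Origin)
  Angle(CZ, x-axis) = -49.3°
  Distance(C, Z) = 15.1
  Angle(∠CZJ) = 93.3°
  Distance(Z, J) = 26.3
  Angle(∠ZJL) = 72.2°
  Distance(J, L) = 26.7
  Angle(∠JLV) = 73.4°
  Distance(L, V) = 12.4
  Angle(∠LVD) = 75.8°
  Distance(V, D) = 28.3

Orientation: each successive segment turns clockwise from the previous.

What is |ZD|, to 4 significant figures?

29.14

C is at the origin; CZ runs at -49.3° with length 15.1, so Z = (9.847, -11.45). ∠CZJ = 93.3° gives ZJ at -136.0° from the x-axis; with |ZJ| = 26.3, J = (-9.072, -29.72). ∠ZJL = 72.2° gives JL at 116.2° from the x-axis; with |JL| = 26.7, L = (-20.86, -5.761). ∠JLV = 73.4° gives LV at 9.600° from the x-axis; with |LV| = 12.4, V = (-8.634, -3.693). ∠LVD = 75.8° gives VD at -94.60° from the x-axis; with |VD| = 28.3, D = (-10.90, -31.90). Then |ZD| = |D − Z| = 29.14.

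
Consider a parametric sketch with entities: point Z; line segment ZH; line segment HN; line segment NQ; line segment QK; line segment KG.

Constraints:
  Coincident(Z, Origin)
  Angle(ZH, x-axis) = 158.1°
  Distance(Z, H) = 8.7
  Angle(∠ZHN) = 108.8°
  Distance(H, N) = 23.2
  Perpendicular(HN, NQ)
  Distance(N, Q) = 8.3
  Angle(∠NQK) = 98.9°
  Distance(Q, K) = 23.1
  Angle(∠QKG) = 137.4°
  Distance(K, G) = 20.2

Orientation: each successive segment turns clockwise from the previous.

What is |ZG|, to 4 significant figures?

15.59

∠NQK = 98.9° gives QK at -84.20° from the x-axis; with |QK| = 23.1, K = (3.805, 2.980). ∠QKG = 137.4° gives KG at -126.8° from the x-axis; with |KG| = 20.2, G = (-8.296, -13.19). Then |ZG| = |G − Z| = 15.59.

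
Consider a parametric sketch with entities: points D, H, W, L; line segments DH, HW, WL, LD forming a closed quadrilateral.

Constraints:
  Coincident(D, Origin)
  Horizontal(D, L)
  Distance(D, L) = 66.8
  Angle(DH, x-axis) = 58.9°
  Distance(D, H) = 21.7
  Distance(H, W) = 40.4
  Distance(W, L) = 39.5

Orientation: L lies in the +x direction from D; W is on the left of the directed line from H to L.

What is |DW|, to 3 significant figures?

59.5

D is at the origin; DL is horizontal with |DL| = 66.8 and L in +x, so L = (66.8, 0). DH runs at 58.9° with |DH| = 21.7, so H = (11.2, 18.6). W is determined by |HW| = 40.4 and |WL| = 39.5 together: it lies at the intersection of circle(H, 40.4) and circle(L, 39.5). With |HL| = 58.6, the foot of the radical line on HL is 29.9 from H and the perpendicular offset is √(40.4² − 29.9²) = 27.1. Taking the left-of-HL solution: W = (48.2, 34.8).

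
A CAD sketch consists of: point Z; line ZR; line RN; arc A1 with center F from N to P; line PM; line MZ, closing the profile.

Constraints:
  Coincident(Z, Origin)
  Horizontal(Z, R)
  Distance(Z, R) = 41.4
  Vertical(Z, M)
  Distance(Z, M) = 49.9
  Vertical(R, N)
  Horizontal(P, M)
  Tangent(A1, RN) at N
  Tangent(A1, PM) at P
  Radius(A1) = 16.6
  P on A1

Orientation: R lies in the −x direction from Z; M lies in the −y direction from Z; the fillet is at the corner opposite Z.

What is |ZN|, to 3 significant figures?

53.1

The virtual corner opposite Z is at (-41.4, -49.9). Since A1 is tangent to RN there, FN ⟂ RN and A1 meets PM tangentially, so FP is at right angles to PM, with radius 16.6, so the center F sits 16.6 in from both sides at F = (-24.8, -33.3). That places the tangent points at N = (-41.4, -33.3) on RN and P = (-24.8, -49.9) on PM. Then |ZN| = |N − Z| = 53.1.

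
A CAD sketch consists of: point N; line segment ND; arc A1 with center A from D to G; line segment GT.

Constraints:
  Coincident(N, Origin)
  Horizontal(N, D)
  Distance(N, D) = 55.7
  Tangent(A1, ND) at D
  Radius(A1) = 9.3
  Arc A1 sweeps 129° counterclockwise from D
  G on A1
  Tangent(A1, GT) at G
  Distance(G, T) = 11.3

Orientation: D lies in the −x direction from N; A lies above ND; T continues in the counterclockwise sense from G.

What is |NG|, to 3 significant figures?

50.8

N is at the origin; N and D share the same y with |ND| = 55.7 and D on the −x side, so D = (-55.7, 0.00). A1 meets ND tangentially, so AD is at right angles to ND, so A = D + (0, 9.3) = (-55.7, 9.30). On A1, D sits at bearing -90° from A; a 129° counterclockwise sweep puts G at bearing 39°, so G = A + 9.3·(cos 39°, sin 39°) = (-48.5, 15.2). Then |NG| = |G − N| = 50.8.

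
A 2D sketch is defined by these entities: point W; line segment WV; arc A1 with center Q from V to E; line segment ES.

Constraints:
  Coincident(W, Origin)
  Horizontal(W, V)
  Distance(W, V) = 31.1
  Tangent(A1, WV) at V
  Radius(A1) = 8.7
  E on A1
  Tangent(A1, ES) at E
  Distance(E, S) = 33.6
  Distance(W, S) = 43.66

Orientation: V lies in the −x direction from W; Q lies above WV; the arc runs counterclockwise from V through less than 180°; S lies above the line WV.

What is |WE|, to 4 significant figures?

23.65

Checks: |QE| = 8.700 ✓; ∠(QE, ES) = 90.00° ✓; |ES| = 33.60 ✓; |WS| = 43.66 ✓.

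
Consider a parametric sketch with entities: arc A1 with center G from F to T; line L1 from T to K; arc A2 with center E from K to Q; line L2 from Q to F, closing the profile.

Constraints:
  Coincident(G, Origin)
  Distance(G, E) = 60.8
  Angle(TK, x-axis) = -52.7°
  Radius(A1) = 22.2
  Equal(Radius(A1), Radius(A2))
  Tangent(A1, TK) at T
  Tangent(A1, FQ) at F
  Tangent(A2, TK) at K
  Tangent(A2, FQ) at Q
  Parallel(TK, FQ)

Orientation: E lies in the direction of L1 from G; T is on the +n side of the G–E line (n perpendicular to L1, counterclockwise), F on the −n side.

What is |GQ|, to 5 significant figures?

64.726

The slot axis is L1's direction at -52.7°, so u = (cos -52.7°, sin -52.7°) = (0.60599, -0.79547) and n = (−sin -52.7°, cos -52.7°) = (0.79547, 0.60599). G is at the origin and E lies 60.8 along u from G, so E = 60.8·u = (36.844, -48.365). Tangency of A1 to both parallel lines with radius 22.2 puts T and F at G ± 22.2·n: T = (17.660, 13.453), F = (-17.660, -13.453). Equal radii place K and Q the same way about E: K = E + 22.2·n = (54.504, -34.912), Q = E − 22.2·n = (19.185, -61.818). Then |GQ| = |Q − G| = 64.726.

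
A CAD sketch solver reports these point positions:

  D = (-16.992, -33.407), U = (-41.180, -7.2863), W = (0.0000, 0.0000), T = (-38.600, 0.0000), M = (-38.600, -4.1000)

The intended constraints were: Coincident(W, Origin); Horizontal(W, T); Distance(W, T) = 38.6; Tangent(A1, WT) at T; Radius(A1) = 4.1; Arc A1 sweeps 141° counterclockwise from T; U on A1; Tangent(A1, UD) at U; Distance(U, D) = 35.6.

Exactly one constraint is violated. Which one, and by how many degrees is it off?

Tangent(A1, UD) at U — off by 8.20°.

W = (0.00, 0.00) ✓; W.y = 0.00, T.y = 0.00 ✓; |WT| = 38.60 ✓; ∠(MT, TW) = 90.00° ✓; |MT| = 4.100 ✓; bearing(M→U) − bearing(M→T) = 141.0° ✓; |MU| = 4.100 ✓; ∠(MU, UD) = 98.20° ✗; |UD| = 35.60 ✓.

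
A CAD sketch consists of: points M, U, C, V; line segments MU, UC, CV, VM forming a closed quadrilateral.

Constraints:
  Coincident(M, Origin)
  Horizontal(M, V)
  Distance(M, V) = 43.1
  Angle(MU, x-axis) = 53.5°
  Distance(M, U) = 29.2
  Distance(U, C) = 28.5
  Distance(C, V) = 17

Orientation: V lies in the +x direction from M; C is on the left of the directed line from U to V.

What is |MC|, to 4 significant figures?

48.15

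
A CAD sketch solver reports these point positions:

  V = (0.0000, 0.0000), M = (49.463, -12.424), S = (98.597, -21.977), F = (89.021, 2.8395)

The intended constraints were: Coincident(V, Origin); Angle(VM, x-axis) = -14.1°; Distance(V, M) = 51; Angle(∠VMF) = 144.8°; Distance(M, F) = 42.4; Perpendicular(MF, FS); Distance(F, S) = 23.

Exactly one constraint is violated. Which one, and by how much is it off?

Distance(F, S) = 23 — off by 3.60.

V = (0.00, 0.00) ✓; VM at -14.10° ✓; |VM| = 51.00 ✓; ∠VMF = 144.8° ✓; |MF| = 42.40 ✓; ∠(MF, FS) = 90.00° ✓; |FS| = 26.60 ✗.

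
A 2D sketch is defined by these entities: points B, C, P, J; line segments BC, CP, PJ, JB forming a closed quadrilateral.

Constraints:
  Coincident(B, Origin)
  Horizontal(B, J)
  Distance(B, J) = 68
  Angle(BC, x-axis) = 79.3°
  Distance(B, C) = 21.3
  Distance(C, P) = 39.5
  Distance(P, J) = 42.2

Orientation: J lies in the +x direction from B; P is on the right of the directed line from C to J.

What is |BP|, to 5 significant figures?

29.376

B is at the origin; BJ is horizontal with |BJ| = 68.0 and J in +x, so J = (68.0, 0). BC runs at 79.3° with |BC| = 21.3, so C = (3.9547, 20.930). P is determined by |CP| = 39.5 and |PJ| = 42.2 together: it lies at the intersection of circle(C, 39.5) and circle(J, 42.2). With |CJ| = 67.378, the foot of the radical line on CJ is 32.052 from C and the perpendicular offset is √(39.5² − 32.052²) = 23.085. Taking the right-of-CJ solution: P = (27.251, -10.969).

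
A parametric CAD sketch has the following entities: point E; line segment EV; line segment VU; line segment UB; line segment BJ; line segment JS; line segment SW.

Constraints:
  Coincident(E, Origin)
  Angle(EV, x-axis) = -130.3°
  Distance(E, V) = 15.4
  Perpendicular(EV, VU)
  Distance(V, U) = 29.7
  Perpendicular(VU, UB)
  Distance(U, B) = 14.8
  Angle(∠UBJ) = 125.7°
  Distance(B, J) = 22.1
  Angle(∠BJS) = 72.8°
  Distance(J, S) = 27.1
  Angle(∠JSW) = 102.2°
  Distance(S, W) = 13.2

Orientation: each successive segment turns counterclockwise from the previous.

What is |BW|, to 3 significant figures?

24.8

E is at the origin; EV runs at -130.3° with length 15.4, so V = (-9.96, -11.7). The perpendicularity gives VU at right angles to EV, so VU runs at -40.3°; with |VU| = 29.7, U = (12.7, -31.0). The perpendicularity gives UB at right angles to VU, so UB runs at 49.7°; with |UB| = 14.8, B = (22.3, -19.7). ∠UBJ = 125.7° gives BJ at 104° from the x-axis; with |BJ| = 22.1, J = (16.9, 1.78). ∠BJS = 72.8° gives JS at -149° from the x-axis; with |JS| = 27.1, S = (-6.26, -12.3). ∠JSW = 102.2° gives SW at -71.0° from the x-axis; with |SW| = 13.2, W = (-1.97, -24.7). Then |BW| = |W − B| = 24.8.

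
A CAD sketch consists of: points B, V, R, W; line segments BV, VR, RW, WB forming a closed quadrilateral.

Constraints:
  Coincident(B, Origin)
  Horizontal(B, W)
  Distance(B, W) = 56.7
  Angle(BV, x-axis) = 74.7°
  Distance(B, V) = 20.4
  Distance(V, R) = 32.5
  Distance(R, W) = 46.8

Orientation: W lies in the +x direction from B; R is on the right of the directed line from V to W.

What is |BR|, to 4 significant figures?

16.81

Checks: |VR| = 32.50 ✓; |RW| = 46.80 ✓.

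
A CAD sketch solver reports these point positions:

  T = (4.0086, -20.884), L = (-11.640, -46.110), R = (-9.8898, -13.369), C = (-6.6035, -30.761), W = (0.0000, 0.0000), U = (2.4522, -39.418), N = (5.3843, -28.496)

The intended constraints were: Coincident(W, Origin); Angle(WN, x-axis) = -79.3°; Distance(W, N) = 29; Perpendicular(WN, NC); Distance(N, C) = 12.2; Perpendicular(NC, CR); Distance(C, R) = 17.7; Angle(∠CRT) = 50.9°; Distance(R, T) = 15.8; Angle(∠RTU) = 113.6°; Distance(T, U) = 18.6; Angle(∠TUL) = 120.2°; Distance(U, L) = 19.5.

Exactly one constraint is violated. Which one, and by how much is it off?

Distance(U, L) = 19.5 — off by 3.90.

W = (0.00, 0.00) ✓; WN at -79.30° ✓; |WN| = 29.00 ✓; ∠(WN, NC) = 90.00° ✓; |NC| = 12.20 ✓; ∠(NC, CR) = 90.00° ✓; |CR| = 17.70 ✓; ∠CRT = 50.90° ✓; |RT| = 15.80 ✓; ∠RTU = 113.6° ✓; |TU| = 18.60 ✓; ∠TUL = 120.2° ✓; |UL| = 15.60 ✗.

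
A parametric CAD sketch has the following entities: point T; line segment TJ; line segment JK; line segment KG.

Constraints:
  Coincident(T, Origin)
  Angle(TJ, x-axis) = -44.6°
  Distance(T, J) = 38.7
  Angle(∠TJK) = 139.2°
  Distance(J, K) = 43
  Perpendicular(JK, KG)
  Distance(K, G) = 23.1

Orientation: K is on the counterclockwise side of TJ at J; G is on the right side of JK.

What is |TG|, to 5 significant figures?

86.994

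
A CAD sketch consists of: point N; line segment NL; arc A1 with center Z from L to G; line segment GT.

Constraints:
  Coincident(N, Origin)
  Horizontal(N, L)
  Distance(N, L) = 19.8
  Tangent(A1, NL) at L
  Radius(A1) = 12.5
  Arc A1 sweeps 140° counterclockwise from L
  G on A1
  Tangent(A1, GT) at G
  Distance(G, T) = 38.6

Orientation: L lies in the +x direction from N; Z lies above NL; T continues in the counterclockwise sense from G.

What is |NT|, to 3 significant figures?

46.9

On A1, L sits at bearing -90° from Z; a 140° counterclockwise sweep puts G at bearing 50°, so G = Z + 12.5·(cos 50°, sin 50°) = (27.8, 22.1). Since A1 is tangent to GT there, ZG ⟂ GT, so GT runs along (−sin 50°, cos 50°); with |GT| = 38.6, T = (-1.73, 46.9). Then |NT| = |T − N| = 46.9.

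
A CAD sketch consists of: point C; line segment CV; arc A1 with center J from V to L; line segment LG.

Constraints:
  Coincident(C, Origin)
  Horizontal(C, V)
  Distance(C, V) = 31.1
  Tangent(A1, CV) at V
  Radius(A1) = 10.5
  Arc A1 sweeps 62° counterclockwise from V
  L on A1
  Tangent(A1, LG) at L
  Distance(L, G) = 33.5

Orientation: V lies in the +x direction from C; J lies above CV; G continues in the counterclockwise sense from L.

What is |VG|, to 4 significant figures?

43.13

C is at the origin; C and V share the same y with |CV| = 31.1 and V on the +x side, so V = (31.10, 0.000). A1 meets CV tangentially, so JV is at right angles to CV, so J = V + (0, 10.5) = (31.10, 10.50). On A1, V sits at bearing -90° from J; a 62° counterclockwise sweep puts L at bearing -28°, so L = J + 10.5·(cos -28°, sin -28°) = (40.37, 5.571). A1 meets LG tangentially, so JL is at right angles to LG, so LG runs along (−sin -28°, cos -28°); with |LG| = 33.5, G = (56.10, 35.15). Then |VG| = |G − V| = 43.13.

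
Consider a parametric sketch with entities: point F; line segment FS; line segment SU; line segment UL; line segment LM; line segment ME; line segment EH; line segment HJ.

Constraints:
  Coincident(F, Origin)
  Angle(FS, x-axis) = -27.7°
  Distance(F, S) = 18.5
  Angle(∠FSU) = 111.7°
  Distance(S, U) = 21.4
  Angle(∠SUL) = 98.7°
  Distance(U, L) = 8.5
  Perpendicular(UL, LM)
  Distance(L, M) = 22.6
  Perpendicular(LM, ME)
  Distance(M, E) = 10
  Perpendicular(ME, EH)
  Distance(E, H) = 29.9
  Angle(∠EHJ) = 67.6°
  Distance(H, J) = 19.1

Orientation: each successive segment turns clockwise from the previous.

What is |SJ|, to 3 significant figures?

28.7

ME ⟂ EH, so EH runs at -87.3°; with |EH| = 29.9, H = (16.0, -37.1). ∠EHJ = 67.6° gives HJ at 160° from the x-axis; with |HJ| = 19.1, J = (-2.00, -30.7). Then |SJ| = |J − S| = 28.7.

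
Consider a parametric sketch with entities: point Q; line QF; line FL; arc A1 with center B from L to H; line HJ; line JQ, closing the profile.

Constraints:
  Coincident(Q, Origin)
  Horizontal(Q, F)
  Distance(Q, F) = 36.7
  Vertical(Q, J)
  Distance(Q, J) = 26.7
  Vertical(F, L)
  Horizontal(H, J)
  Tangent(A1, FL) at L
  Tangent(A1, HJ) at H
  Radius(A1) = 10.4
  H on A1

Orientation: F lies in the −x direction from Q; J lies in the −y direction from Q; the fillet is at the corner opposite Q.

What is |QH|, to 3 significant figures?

37.5

Q is at the origin; Q and F share the same y with |QF| = 36.7 and F on the −x side, so F = (-36.7, 0.00). Q and J share the same x with |QJ| = 26.7 and J on the −y side, so J = (0.00, -26.7). The virtual corner opposite Q is at (-36.7, -26.7). Tangency of A1 to FL means the radius BL is perpendicular to FL and tangency of A1 to HJ means the radius BH is perpendicular to HJ, with radius 10.4, so the center B sits 10.4 in from both sides at B = (-26.3, -16.3). That places the tangent points at L = (-36.7, -16.3) on FL and H = (-26.3, -26.7) on HJ. Then |QH| = |H − Q| = 37.5.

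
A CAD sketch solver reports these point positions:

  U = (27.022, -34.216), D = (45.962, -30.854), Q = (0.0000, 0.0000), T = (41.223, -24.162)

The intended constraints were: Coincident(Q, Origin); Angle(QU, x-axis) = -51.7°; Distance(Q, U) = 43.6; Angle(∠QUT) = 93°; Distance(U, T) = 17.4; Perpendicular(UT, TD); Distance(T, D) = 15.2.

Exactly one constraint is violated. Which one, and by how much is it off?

Distance(T, D) = 15.2 — off by 7.00.

Q = (0.00, 0.00) ✓; QU at -51.70° ✓; |QU| = 43.60 ✓; ∠QUT = 93.00° ✓; |UT| = 17.40 ✓; ∠(UT, TD) = 89.99° ✓; |TD| = 8.200 ✗.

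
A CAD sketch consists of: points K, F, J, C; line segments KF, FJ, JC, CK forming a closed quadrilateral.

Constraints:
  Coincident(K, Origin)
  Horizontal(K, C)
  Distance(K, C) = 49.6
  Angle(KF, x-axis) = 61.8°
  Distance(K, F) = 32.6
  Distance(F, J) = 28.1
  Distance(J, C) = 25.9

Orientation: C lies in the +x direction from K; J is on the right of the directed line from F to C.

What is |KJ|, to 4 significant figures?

23.85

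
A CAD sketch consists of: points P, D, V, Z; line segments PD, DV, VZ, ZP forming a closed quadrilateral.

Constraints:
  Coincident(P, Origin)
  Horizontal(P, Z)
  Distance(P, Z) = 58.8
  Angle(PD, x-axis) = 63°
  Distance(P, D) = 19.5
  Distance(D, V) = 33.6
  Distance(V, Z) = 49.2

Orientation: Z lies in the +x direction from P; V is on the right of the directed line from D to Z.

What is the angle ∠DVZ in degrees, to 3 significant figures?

76.8°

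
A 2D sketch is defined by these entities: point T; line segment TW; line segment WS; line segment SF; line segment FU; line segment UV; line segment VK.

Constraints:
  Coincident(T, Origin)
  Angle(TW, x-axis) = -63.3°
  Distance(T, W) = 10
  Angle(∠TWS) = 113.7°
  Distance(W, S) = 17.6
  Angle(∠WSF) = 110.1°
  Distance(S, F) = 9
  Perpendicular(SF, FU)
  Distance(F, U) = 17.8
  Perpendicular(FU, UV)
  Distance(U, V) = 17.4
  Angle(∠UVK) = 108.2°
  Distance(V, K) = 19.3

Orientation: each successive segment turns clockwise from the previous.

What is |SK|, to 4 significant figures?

14.44

The perpendicularity gives UV at right angles to FU, so UV runs at -19.50°; with |UV| = 17.4, V = (7.134, -8.520). ∠UVK = 108.2° gives VK at -91.30° from the x-axis; with |VK| = 19.3, K = (6.697, -27.81). Then |SK| = |K − S| = 14.44.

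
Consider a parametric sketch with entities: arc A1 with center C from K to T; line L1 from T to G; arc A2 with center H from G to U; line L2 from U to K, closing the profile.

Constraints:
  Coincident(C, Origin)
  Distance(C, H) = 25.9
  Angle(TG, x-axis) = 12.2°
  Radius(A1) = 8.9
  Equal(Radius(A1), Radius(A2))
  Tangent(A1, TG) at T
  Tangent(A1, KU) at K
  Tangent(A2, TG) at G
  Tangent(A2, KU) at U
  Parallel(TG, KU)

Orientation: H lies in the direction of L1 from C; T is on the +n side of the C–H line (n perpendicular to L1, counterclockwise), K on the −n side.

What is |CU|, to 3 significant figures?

27.4

Tangency of A1 to both parallel lines with radius 8.9 puts T and K at C ± 8.9·n: T = (-1.88, 8.70), K = (1.88, -8.70). Equal radii place G and U the same way about H: G = H + 8.9·n = (23.4, 14.2), U = H − 8.9·n = (27.2, -3.23). Then |CU| = |U − C| = 27.4.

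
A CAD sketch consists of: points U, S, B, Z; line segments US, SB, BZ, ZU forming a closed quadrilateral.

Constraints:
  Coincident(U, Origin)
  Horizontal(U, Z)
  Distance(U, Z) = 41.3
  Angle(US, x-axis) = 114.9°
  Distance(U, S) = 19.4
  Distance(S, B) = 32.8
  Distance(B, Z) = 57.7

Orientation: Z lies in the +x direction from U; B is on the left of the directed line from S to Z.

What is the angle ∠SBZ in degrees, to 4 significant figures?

64.18°

Checks: |SB| = 32.80 ✓; |BZ| = 57.70 ✓.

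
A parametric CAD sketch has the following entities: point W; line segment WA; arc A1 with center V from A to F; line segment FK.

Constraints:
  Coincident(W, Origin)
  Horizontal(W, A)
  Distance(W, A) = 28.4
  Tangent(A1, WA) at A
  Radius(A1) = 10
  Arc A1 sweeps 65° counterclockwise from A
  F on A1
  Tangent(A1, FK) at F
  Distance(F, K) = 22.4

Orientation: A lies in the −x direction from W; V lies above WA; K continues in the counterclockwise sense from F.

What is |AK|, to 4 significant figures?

31.99

W is at the origin; WA is horizontal with |WA| = 28.4 and A on the −x side, so A = (-28.40, 0.000). The tangent condition forces VA to be normal to WA, so V = A + (0, 10) = (-28.40, 10.00). On A1, A sits at bearing -90° from V; a 65° counterclockwise sweep puts F at bearing -25°, so F = V + 10.0·(cos -25°, sin -25°) = (-19.34, 5.774). Since A1 is tangent to FK there, VF ⟂ FK, so FK runs along (−sin -25°, cos -25°); with |FK| = 22.4, K = (-9.870, 26.08). Then |AK| = |K − A| = 31.99.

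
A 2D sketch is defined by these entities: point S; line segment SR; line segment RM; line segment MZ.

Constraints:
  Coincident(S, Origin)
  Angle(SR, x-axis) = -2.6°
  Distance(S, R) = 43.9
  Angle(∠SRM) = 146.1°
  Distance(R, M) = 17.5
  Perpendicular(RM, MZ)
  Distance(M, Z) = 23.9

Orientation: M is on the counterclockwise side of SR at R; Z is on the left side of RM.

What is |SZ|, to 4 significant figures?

53.94

S is at the origin; SR runs at -2.6° with length 43.9, so R = 43.9·(cos -2.6°, sin -2.6°) = (43.85, -1.991). ∠SRM = 146.1°, so RM runs at -2.6° + (180° − 146.1°) = 31.30° from the x-axis; with |RM| = 17.5, M = R + 17.5·(cos 31.30°, sin 31.30°) = (58.81, 7.100). RM ⟂ MZ; with |MZ| = 23.9 on the left of RM, Z = M + 23.9·(-0.5195, 0.8545) = (46.39, 27.52). Then |SZ| = |Z − S| = 53.94.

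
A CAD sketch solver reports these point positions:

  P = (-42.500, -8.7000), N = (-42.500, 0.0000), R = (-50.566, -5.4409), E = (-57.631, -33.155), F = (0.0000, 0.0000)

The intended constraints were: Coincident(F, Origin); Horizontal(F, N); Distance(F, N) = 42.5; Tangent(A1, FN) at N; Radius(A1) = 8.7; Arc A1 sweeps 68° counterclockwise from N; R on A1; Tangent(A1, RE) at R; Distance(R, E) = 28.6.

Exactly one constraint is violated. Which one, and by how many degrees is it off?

Tangent(A1, RE) at R — off by 7.70°.

F = (0.00, 0.00) ✓; F.y = 0.00, N.y = 0.00 ✓; |FN| = 42.50 ✓; ∠(PN, NF) = 90.00° ✓; |PN| = 8.700 ✓; bearing(P→R) − bearing(P→N) = 68.00° ✓; |PR| = 8.700 ✓; ∠(PR, RE) = 82.30° ✗; |RE| = 28.60 ✓.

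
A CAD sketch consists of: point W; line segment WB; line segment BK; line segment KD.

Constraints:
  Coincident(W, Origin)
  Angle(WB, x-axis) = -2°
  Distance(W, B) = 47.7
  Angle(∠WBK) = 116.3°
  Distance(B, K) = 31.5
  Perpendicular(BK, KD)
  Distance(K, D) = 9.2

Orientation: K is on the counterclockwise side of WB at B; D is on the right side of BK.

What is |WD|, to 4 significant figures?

73.96

W is at the origin; WB runs at -2.0° with length 47.7, so B = 47.7·(cos -2.0°, sin -2.0°) = (47.67, -1.665). ∠WBK = 116.3°, so BK runs at -2.0° + (180° − 116.3°) = 61.70° from the x-axis; with |BK| = 31.5, K = B + 31.5·(cos 61.70°, sin 61.70°) = (62.60, 26.07). The perpendicularity gives KD at right angles to BK; with |KD| = 9.2 on the right of BK, D = K + 9.2·(0.8805, -0.4741) = (70.71, 21.71). Then |WD| = |D − W| = 73.96.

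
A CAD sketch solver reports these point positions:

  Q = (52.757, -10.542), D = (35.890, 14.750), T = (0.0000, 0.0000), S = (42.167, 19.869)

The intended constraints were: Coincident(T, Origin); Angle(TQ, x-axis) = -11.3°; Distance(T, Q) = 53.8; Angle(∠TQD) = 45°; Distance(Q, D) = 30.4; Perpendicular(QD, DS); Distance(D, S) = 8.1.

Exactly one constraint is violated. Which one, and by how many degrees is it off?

Perpendicular(QD, DS) — off by 5.50°.

T = (0.00, 0.00) ✓; TQ at -11.30° ✓; |TQ| = 53.80 ✓; ∠TQD = 45.00° ✓; |QD| = 30.40 ✓; ∠(QD, DS) = 84.50° ✗; |DS| = 8.100 ✓.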